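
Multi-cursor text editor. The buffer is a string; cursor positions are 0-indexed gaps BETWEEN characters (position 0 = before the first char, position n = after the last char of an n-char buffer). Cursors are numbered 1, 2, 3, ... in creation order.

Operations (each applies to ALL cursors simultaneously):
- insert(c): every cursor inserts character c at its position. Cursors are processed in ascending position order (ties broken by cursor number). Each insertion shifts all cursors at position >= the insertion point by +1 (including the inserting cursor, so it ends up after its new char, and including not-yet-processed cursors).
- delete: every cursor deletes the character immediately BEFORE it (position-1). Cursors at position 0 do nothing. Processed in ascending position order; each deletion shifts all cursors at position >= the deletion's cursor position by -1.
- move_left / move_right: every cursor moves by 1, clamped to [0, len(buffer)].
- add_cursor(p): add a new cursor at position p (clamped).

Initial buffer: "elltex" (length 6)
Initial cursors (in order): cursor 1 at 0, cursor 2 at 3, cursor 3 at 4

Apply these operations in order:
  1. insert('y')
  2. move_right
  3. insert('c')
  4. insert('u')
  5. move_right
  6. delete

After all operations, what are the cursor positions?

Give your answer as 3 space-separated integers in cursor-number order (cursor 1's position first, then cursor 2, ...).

After op 1 (insert('y')): buffer="yellytyex" (len 9), cursors c1@1 c2@5 c3@7, authorship 1...2.3..
After op 2 (move_right): buffer="yellytyex" (len 9), cursors c1@2 c2@6 c3@8, authorship 1...2.3..
After op 3 (insert('c')): buffer="yecllytcyecx" (len 12), cursors c1@3 c2@8 c3@11, authorship 1.1..2.23.3.
After op 4 (insert('u')): buffer="yecullytcuyecux" (len 15), cursors c1@4 c2@10 c3@14, authorship 1.11..2.223.33.
After op 5 (move_right): buffer="yecullytcuyecux" (len 15), cursors c1@5 c2@11 c3@15, authorship 1.11..2.223.33.
After op 6 (delete): buffer="yeculytcuecu" (len 12), cursors c1@4 c2@9 c3@12, authorship 1.11.2.22.33

Answer: 4 9 12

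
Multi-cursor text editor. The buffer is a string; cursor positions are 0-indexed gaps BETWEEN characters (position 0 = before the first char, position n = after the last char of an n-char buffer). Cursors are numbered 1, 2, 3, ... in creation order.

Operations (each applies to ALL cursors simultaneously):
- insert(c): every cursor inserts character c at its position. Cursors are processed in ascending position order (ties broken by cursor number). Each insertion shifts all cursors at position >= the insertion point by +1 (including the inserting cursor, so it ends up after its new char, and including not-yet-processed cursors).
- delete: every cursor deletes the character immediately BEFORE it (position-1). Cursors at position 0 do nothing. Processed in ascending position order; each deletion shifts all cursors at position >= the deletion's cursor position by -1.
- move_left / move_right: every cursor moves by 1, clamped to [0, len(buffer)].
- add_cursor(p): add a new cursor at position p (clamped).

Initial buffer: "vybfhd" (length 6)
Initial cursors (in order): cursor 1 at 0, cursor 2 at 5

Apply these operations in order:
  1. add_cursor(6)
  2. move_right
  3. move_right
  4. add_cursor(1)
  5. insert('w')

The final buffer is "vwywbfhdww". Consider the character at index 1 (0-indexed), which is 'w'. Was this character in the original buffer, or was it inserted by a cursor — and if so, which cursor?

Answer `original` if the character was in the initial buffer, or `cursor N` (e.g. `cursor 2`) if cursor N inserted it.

After op 1 (add_cursor(6)): buffer="vybfhd" (len 6), cursors c1@0 c2@5 c3@6, authorship ......
After op 2 (move_right): buffer="vybfhd" (len 6), cursors c1@1 c2@6 c3@6, authorship ......
After op 3 (move_right): buffer="vybfhd" (len 6), cursors c1@2 c2@6 c3@6, authorship ......
After op 4 (add_cursor(1)): buffer="vybfhd" (len 6), cursors c4@1 c1@2 c2@6 c3@6, authorship ......
After op 5 (insert('w')): buffer="vwywbfhdww" (len 10), cursors c4@2 c1@4 c2@10 c3@10, authorship .4.1....23
Authorship (.=original, N=cursor N): . 4 . 1 . . . . 2 3
Index 1: author = 4

Answer: cursor 4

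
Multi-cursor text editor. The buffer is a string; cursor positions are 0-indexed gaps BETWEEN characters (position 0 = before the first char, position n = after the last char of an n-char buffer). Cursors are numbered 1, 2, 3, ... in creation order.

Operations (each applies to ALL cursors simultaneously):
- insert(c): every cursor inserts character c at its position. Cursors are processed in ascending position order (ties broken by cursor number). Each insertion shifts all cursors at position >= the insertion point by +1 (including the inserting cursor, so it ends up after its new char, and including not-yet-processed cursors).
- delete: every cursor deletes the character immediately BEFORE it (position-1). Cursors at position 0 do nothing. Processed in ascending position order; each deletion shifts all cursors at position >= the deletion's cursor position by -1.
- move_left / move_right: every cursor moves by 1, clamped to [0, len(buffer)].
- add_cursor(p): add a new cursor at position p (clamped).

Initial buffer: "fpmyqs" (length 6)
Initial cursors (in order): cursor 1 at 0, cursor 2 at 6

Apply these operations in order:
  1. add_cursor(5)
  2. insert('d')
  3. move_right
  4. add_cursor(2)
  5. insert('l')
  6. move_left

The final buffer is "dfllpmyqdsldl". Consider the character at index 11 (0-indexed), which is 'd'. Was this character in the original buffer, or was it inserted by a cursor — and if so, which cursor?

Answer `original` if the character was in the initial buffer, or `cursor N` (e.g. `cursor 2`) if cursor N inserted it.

After op 1 (add_cursor(5)): buffer="fpmyqs" (len 6), cursors c1@0 c3@5 c2@6, authorship ......
After op 2 (insert('d')): buffer="dfpmyqdsd" (len 9), cursors c1@1 c3@7 c2@9, authorship 1.....3.2
After op 3 (move_right): buffer="dfpmyqdsd" (len 9), cursors c1@2 c3@8 c2@9, authorship 1.....3.2
After op 4 (add_cursor(2)): buffer="dfpmyqdsd" (len 9), cursors c1@2 c4@2 c3@8 c2@9, authorship 1.....3.2
After op 5 (insert('l')): buffer="dfllpmyqdsldl" (len 13), cursors c1@4 c4@4 c3@11 c2@13, authorship 1.14....3.322
After op 6 (move_left): buffer="dfllpmyqdsldl" (len 13), cursors c1@3 c4@3 c3@10 c2@12, authorship 1.14....3.322
Authorship (.=original, N=cursor N): 1 . 1 4 . . . . 3 . 3 2 2
Index 11: author = 2

Answer: cursor 2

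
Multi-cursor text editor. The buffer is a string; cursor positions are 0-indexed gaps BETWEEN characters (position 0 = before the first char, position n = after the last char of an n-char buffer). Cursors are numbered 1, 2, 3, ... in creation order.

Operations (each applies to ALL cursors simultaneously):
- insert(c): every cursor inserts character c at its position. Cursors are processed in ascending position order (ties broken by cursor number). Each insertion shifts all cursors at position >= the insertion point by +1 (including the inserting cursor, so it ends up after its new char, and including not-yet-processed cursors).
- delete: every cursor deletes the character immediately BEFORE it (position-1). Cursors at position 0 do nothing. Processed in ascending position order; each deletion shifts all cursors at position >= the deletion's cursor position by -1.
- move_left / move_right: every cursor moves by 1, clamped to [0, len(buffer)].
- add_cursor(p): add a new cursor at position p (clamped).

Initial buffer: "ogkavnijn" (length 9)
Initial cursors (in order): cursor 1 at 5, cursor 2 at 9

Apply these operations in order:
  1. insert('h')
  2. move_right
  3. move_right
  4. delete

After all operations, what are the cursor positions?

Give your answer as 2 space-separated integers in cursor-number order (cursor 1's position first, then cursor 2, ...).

Answer: 7 9

Derivation:
After op 1 (insert('h')): buffer="ogkavhnijnh" (len 11), cursors c1@6 c2@11, authorship .....1....2
After op 2 (move_right): buffer="ogkavhnijnh" (len 11), cursors c1@7 c2@11, authorship .....1....2
After op 3 (move_right): buffer="ogkavhnijnh" (len 11), cursors c1@8 c2@11, authorship .....1....2
After op 4 (delete): buffer="ogkavhnjn" (len 9), cursors c1@7 c2@9, authorship .....1...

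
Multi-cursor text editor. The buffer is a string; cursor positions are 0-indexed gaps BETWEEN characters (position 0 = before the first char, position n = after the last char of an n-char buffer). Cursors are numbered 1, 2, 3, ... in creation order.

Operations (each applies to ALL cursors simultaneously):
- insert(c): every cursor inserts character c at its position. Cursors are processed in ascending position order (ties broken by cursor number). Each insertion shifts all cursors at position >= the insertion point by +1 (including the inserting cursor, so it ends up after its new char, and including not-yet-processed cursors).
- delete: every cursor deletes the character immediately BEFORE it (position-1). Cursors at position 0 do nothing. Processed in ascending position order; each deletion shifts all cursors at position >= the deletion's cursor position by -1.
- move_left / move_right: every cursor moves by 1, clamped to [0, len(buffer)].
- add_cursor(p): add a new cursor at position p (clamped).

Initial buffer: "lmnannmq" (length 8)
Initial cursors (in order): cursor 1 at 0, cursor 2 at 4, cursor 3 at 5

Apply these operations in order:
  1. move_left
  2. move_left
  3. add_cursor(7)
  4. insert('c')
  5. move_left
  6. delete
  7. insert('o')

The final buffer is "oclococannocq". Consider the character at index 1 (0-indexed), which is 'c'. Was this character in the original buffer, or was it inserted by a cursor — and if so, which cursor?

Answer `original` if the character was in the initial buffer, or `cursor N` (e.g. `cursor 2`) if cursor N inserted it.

After op 1 (move_left): buffer="lmnannmq" (len 8), cursors c1@0 c2@3 c3@4, authorship ........
After op 2 (move_left): buffer="lmnannmq" (len 8), cursors c1@0 c2@2 c3@3, authorship ........
After op 3 (add_cursor(7)): buffer="lmnannmq" (len 8), cursors c1@0 c2@2 c3@3 c4@7, authorship ........
After op 4 (insert('c')): buffer="clmcncannmcq" (len 12), cursors c1@1 c2@4 c3@6 c4@11, authorship 1..2.3....4.
After op 5 (move_left): buffer="clmcncannmcq" (len 12), cursors c1@0 c2@3 c3@5 c4@10, authorship 1..2.3....4.
After op 6 (delete): buffer="clccanncq" (len 9), cursors c1@0 c2@2 c3@3 c4@7, authorship 1.23...4.
After op 7 (insert('o')): buffer="oclococannocq" (len 13), cursors c1@1 c2@4 c3@6 c4@11, authorship 11.2233...44.
Authorship (.=original, N=cursor N): 1 1 . 2 2 3 3 . . . 4 4 .
Index 1: author = 1

Answer: cursor 1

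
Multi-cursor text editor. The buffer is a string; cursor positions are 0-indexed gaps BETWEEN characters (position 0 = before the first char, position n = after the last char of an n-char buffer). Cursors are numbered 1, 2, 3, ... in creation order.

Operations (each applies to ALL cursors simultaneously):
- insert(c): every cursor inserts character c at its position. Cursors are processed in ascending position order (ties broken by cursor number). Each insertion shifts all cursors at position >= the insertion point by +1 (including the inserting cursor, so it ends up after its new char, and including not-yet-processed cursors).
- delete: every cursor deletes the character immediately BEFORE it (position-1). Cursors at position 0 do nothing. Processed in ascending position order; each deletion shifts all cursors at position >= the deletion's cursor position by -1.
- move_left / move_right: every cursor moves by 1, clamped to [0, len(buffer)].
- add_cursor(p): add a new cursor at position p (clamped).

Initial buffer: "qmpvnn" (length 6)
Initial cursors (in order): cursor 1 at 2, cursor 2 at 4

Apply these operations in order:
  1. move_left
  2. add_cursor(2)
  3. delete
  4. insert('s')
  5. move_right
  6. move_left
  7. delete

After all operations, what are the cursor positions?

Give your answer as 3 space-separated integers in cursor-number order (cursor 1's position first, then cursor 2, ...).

After op 1 (move_left): buffer="qmpvnn" (len 6), cursors c1@1 c2@3, authorship ......
After op 2 (add_cursor(2)): buffer="qmpvnn" (len 6), cursors c1@1 c3@2 c2@3, authorship ......
After op 3 (delete): buffer="vnn" (len 3), cursors c1@0 c2@0 c3@0, authorship ...
After op 4 (insert('s')): buffer="sssvnn" (len 6), cursors c1@3 c2@3 c3@3, authorship 123...
After op 5 (move_right): buffer="sssvnn" (len 6), cursors c1@4 c2@4 c3@4, authorship 123...
After op 6 (move_left): buffer="sssvnn" (len 6), cursors c1@3 c2@3 c3@3, authorship 123...
After op 7 (delete): buffer="vnn" (len 3), cursors c1@0 c2@0 c3@0, authorship ...

Answer: 0 0 0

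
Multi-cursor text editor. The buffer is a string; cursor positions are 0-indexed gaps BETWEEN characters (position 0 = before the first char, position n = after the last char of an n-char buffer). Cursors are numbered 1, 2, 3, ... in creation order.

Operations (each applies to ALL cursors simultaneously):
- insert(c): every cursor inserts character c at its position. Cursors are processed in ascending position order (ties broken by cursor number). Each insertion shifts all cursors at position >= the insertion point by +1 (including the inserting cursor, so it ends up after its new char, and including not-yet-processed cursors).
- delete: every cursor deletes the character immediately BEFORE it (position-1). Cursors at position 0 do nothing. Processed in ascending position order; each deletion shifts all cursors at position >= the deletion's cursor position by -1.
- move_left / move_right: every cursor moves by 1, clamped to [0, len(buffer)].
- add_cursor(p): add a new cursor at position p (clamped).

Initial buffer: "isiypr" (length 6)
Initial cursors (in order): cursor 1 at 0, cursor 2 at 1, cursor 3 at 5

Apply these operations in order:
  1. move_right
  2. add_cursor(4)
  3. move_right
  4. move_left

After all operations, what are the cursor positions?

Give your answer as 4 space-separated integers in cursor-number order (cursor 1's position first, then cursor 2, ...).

Answer: 1 2 5 4

Derivation:
After op 1 (move_right): buffer="isiypr" (len 6), cursors c1@1 c2@2 c3@6, authorship ......
After op 2 (add_cursor(4)): buffer="isiypr" (len 6), cursors c1@1 c2@2 c4@4 c3@6, authorship ......
After op 3 (move_right): buffer="isiypr" (len 6), cursors c1@2 c2@3 c4@5 c3@6, authorship ......
After op 4 (move_left): buffer="isiypr" (len 6), cursors c1@1 c2@2 c4@4 c3@5, authorship ......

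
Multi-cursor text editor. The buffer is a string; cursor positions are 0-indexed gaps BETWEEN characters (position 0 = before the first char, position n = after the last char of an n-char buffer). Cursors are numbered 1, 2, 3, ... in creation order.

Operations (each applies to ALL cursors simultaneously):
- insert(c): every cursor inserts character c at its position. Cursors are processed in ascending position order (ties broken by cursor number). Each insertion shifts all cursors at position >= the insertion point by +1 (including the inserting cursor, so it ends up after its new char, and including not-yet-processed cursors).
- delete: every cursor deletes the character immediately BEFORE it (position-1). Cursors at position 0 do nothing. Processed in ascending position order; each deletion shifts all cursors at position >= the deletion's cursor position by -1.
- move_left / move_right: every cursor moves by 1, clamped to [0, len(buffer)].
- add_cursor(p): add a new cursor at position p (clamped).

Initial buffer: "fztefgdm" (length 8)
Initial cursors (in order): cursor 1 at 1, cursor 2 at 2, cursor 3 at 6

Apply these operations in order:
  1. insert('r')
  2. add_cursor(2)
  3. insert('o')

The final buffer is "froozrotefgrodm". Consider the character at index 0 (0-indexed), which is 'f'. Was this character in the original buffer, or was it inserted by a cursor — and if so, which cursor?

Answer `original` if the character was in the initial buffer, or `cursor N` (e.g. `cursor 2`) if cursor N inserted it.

After op 1 (insert('r')): buffer="frzrtefgrdm" (len 11), cursors c1@2 c2@4 c3@9, authorship .1.2....3..
After op 2 (add_cursor(2)): buffer="frzrtefgrdm" (len 11), cursors c1@2 c4@2 c2@4 c3@9, authorship .1.2....3..
After op 3 (insert('o')): buffer="froozrotefgrodm" (len 15), cursors c1@4 c4@4 c2@7 c3@13, authorship .114.22....33..
Authorship (.=original, N=cursor N): . 1 1 4 . 2 2 . . . . 3 3 . .
Index 0: author = original

Answer: original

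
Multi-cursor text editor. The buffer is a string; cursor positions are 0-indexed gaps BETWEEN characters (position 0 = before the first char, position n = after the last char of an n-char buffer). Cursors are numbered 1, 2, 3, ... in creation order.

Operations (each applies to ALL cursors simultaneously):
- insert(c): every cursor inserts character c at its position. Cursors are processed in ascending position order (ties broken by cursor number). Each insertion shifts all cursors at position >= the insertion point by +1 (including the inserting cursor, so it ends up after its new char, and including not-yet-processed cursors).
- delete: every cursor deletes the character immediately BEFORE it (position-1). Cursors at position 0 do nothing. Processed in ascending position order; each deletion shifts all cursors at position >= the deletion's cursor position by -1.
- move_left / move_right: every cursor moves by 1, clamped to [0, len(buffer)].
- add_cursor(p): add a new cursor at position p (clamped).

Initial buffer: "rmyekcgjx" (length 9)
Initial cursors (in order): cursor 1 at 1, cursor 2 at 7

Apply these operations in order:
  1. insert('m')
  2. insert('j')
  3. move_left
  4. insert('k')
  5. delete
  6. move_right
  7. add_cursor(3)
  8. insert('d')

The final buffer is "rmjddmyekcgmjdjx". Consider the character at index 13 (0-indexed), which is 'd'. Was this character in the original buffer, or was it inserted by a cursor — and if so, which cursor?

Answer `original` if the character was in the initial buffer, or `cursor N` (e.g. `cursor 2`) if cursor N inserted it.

Answer: cursor 2

Derivation:
After op 1 (insert('m')): buffer="rmmyekcgmjx" (len 11), cursors c1@2 c2@9, authorship .1......2..
After op 2 (insert('j')): buffer="rmjmyekcgmjjx" (len 13), cursors c1@3 c2@11, authorship .11......22..
After op 3 (move_left): buffer="rmjmyekcgmjjx" (len 13), cursors c1@2 c2@10, authorship .11......22..
After op 4 (insert('k')): buffer="rmkjmyekcgmkjjx" (len 15), cursors c1@3 c2@12, authorship .111......222..
After op 5 (delete): buffer="rmjmyekcgmjjx" (len 13), cursors c1@2 c2@10, authorship .11......22..
After op 6 (move_right): buffer="rmjmyekcgmjjx" (len 13), cursors c1@3 c2@11, authorship .11......22..
After op 7 (add_cursor(3)): buffer="rmjmyekcgmjjx" (len 13), cursors c1@3 c3@3 c2@11, authorship .11......22..
After op 8 (insert('d')): buffer="rmjddmyekcgmjdjx" (len 16), cursors c1@5 c3@5 c2@14, authorship .1113......222..
Authorship (.=original, N=cursor N): . 1 1 1 3 . . . . . . 2 2 2 . .
Index 13: author = 2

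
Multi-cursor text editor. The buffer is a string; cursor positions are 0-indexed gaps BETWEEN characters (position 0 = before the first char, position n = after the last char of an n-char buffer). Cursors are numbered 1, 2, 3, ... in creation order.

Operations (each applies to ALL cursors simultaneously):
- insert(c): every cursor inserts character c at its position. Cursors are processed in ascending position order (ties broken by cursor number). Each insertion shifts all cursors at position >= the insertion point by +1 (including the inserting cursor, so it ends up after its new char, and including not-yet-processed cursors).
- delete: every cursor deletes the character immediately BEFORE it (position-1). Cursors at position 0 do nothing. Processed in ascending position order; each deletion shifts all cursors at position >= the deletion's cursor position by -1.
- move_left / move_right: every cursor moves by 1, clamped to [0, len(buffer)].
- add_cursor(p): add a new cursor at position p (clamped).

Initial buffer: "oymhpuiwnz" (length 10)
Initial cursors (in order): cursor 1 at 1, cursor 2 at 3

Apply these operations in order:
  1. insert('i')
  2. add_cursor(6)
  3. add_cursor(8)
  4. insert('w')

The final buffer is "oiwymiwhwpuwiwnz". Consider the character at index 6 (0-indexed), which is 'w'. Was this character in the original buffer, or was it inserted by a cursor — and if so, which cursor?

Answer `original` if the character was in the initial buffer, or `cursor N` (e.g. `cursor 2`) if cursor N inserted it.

Answer: cursor 2

Derivation:
After op 1 (insert('i')): buffer="oiymihpuiwnz" (len 12), cursors c1@2 c2@5, authorship .1..2.......
After op 2 (add_cursor(6)): buffer="oiymihpuiwnz" (len 12), cursors c1@2 c2@5 c3@6, authorship .1..2.......
After op 3 (add_cursor(8)): buffer="oiymihpuiwnz" (len 12), cursors c1@2 c2@5 c3@6 c4@8, authorship .1..2.......
After op 4 (insert('w')): buffer="oiwymiwhwpuwiwnz" (len 16), cursors c1@3 c2@7 c3@9 c4@12, authorship .11..22.3..4....
Authorship (.=original, N=cursor N): . 1 1 . . 2 2 . 3 . . 4 . . . .
Index 6: author = 2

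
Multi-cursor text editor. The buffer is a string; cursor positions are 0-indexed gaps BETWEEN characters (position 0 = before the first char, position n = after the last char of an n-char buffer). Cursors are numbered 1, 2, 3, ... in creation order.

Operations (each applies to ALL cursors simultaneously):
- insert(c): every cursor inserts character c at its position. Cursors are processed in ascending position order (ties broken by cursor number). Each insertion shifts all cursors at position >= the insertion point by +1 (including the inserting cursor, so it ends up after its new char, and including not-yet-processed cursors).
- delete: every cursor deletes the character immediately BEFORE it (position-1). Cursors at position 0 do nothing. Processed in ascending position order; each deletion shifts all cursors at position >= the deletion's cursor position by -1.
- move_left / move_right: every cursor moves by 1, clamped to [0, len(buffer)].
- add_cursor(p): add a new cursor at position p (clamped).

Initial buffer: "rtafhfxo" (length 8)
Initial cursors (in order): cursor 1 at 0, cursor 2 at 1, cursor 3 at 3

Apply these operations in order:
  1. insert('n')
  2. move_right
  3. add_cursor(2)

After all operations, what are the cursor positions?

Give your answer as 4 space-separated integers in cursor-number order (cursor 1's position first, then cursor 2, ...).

Answer: 2 4 7 2

Derivation:
After op 1 (insert('n')): buffer="nrntanfhfxo" (len 11), cursors c1@1 c2@3 c3@6, authorship 1.2..3.....
After op 2 (move_right): buffer="nrntanfhfxo" (len 11), cursors c1@2 c2@4 c3@7, authorship 1.2..3.....
After op 3 (add_cursor(2)): buffer="nrntanfhfxo" (len 11), cursors c1@2 c4@2 c2@4 c3@7, authorship 1.2..3.....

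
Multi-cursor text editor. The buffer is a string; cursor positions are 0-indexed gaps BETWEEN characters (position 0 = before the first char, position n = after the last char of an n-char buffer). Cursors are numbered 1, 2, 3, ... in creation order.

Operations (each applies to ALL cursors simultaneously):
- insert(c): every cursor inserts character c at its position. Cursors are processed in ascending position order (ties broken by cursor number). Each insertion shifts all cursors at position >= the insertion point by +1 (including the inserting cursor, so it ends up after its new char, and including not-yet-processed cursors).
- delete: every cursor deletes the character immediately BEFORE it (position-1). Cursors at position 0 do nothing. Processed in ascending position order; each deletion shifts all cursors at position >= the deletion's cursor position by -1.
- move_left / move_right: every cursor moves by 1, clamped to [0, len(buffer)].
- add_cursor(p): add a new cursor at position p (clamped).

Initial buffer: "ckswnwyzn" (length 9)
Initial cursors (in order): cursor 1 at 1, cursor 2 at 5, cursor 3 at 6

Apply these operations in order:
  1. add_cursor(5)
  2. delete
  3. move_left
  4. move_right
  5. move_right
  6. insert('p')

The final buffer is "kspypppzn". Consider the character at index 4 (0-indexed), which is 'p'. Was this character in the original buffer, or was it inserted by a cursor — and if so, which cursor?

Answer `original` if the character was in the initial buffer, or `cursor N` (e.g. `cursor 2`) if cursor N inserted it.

Answer: cursor 2

Derivation:
After op 1 (add_cursor(5)): buffer="ckswnwyzn" (len 9), cursors c1@1 c2@5 c4@5 c3@6, authorship .........
After op 2 (delete): buffer="ksyzn" (len 5), cursors c1@0 c2@2 c3@2 c4@2, authorship .....
After op 3 (move_left): buffer="ksyzn" (len 5), cursors c1@0 c2@1 c3@1 c4@1, authorship .....
After op 4 (move_right): buffer="ksyzn" (len 5), cursors c1@1 c2@2 c3@2 c4@2, authorship .....
After op 5 (move_right): buffer="ksyzn" (len 5), cursors c1@2 c2@3 c3@3 c4@3, authorship .....
After op 6 (insert('p')): buffer="kspypppzn" (len 9), cursors c1@3 c2@7 c3@7 c4@7, authorship ..1.234..
Authorship (.=original, N=cursor N): . . 1 . 2 3 4 . .
Index 4: author = 2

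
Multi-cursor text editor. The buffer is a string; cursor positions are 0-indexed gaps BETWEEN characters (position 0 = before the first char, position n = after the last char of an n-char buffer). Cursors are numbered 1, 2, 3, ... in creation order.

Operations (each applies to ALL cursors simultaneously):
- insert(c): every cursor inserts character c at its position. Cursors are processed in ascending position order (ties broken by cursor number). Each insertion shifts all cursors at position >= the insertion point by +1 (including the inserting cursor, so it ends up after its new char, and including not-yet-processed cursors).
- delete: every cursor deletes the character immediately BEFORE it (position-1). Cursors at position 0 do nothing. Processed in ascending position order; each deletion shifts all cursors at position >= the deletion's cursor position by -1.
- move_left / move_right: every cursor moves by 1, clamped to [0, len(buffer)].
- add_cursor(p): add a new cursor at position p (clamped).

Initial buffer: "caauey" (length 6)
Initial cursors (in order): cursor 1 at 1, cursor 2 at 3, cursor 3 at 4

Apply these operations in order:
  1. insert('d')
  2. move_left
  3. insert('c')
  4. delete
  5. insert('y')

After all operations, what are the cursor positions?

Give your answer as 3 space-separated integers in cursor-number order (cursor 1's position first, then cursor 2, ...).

After op 1 (insert('d')): buffer="cdaadudey" (len 9), cursors c1@2 c2@5 c3@7, authorship .1..2.3..
After op 2 (move_left): buffer="cdaadudey" (len 9), cursors c1@1 c2@4 c3@6, authorship .1..2.3..
After op 3 (insert('c')): buffer="ccdaacducdey" (len 12), cursors c1@2 c2@6 c3@9, authorship .11..22.33..
After op 4 (delete): buffer="cdaadudey" (len 9), cursors c1@1 c2@4 c3@6, authorship .1..2.3..
After op 5 (insert('y')): buffer="cydaayduydey" (len 12), cursors c1@2 c2@6 c3@9, authorship .11..22.33..

Answer: 2 6 9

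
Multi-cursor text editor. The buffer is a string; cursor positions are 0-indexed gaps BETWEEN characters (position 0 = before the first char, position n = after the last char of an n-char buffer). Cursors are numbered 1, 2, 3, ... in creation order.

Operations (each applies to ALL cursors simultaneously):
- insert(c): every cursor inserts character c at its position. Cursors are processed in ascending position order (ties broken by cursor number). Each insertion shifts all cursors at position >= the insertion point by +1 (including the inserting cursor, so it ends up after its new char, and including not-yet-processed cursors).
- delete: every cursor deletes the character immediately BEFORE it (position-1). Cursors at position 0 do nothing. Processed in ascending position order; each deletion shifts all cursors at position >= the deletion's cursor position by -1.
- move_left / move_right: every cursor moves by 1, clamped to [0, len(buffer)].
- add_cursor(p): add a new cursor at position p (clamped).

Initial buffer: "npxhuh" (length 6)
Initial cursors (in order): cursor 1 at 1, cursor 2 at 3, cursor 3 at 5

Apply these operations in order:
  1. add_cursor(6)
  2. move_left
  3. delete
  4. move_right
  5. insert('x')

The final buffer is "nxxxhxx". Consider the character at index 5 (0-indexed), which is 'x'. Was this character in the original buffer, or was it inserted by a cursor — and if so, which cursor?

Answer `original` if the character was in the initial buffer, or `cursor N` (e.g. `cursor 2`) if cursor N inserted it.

Answer: cursor 3

Derivation:
After op 1 (add_cursor(6)): buffer="npxhuh" (len 6), cursors c1@1 c2@3 c3@5 c4@6, authorship ......
After op 2 (move_left): buffer="npxhuh" (len 6), cursors c1@0 c2@2 c3@4 c4@5, authorship ......
After op 3 (delete): buffer="nxh" (len 3), cursors c1@0 c2@1 c3@2 c4@2, authorship ...
After op 4 (move_right): buffer="nxh" (len 3), cursors c1@1 c2@2 c3@3 c4@3, authorship ...
After op 5 (insert('x')): buffer="nxxxhxx" (len 7), cursors c1@2 c2@4 c3@7 c4@7, authorship .1.2.34
Authorship (.=original, N=cursor N): . 1 . 2 . 3 4
Index 5: author = 3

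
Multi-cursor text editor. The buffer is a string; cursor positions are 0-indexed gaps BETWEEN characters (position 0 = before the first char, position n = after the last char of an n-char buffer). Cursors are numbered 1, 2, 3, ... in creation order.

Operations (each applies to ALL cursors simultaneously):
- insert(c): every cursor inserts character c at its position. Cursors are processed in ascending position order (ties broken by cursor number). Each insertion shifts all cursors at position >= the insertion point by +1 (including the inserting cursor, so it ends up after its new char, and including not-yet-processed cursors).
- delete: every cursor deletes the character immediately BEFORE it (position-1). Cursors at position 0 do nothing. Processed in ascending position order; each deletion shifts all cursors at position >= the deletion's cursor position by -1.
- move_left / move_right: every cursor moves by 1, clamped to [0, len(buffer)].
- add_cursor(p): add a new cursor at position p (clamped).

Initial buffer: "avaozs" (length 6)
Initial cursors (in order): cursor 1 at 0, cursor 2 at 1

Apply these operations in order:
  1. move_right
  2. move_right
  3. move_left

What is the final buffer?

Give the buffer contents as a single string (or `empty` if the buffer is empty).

Answer: avaozs

Derivation:
After op 1 (move_right): buffer="avaozs" (len 6), cursors c1@1 c2@2, authorship ......
After op 2 (move_right): buffer="avaozs" (len 6), cursors c1@2 c2@3, authorship ......
After op 3 (move_left): buffer="avaozs" (len 6), cursors c1@1 c2@2, authorship ......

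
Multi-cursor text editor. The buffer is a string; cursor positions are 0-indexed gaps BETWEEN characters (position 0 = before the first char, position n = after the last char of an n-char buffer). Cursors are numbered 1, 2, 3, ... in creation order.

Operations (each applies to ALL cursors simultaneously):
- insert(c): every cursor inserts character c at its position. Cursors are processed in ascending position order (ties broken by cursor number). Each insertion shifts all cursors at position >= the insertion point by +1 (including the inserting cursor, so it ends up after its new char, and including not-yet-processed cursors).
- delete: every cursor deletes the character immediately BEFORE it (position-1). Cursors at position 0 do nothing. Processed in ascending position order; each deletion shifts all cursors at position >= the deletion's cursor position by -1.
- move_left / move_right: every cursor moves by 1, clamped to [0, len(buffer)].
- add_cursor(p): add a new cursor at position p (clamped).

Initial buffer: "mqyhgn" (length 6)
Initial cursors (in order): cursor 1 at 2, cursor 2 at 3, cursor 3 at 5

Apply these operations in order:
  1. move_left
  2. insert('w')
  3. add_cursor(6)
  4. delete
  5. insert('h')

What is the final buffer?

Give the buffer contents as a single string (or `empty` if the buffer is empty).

Answer: mhqhyhhgn

Derivation:
After op 1 (move_left): buffer="mqyhgn" (len 6), cursors c1@1 c2@2 c3@4, authorship ......
After op 2 (insert('w')): buffer="mwqwyhwgn" (len 9), cursors c1@2 c2@4 c3@7, authorship .1.2..3..
After op 3 (add_cursor(6)): buffer="mwqwyhwgn" (len 9), cursors c1@2 c2@4 c4@6 c3@7, authorship .1.2..3..
After op 4 (delete): buffer="mqygn" (len 5), cursors c1@1 c2@2 c3@3 c4@3, authorship .....
After op 5 (insert('h')): buffer="mhqhyhhgn" (len 9), cursors c1@2 c2@4 c3@7 c4@7, authorship .1.2.34..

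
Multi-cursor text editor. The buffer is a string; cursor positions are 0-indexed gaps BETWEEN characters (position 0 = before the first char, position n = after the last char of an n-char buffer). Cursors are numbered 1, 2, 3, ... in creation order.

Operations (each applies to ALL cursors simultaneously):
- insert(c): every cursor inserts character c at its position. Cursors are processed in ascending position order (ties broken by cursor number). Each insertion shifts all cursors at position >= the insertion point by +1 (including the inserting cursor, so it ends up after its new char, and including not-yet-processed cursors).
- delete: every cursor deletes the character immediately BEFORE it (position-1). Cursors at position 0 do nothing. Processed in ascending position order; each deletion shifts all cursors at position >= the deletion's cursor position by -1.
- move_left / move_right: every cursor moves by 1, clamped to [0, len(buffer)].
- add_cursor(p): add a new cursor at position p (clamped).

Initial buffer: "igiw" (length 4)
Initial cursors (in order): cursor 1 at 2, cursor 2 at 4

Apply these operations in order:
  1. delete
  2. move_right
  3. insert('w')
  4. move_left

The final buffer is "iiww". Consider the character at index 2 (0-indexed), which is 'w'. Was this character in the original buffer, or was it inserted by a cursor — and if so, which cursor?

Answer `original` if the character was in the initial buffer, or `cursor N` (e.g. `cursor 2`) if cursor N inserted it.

After op 1 (delete): buffer="ii" (len 2), cursors c1@1 c2@2, authorship ..
After op 2 (move_right): buffer="ii" (len 2), cursors c1@2 c2@2, authorship ..
After op 3 (insert('w')): buffer="iiww" (len 4), cursors c1@4 c2@4, authorship ..12
After op 4 (move_left): buffer="iiww" (len 4), cursors c1@3 c2@3, authorship ..12
Authorship (.=original, N=cursor N): . . 1 2
Index 2: author = 1

Answer: cursor 1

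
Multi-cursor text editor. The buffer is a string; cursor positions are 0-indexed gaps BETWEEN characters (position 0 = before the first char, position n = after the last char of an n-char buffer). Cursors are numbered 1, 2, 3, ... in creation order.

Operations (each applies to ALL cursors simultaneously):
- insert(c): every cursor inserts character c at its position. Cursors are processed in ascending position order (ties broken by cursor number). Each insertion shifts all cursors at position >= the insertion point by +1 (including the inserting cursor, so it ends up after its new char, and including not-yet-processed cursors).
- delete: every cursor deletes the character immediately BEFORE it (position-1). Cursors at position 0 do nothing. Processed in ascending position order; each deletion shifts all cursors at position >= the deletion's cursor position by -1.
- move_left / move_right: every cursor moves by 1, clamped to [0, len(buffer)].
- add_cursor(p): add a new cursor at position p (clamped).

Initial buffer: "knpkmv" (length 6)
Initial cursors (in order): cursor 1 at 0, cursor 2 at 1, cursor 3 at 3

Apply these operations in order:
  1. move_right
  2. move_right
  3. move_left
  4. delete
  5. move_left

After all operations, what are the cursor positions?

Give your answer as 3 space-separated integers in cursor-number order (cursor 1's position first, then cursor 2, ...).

After op 1 (move_right): buffer="knpkmv" (len 6), cursors c1@1 c2@2 c3@4, authorship ......
After op 2 (move_right): buffer="knpkmv" (len 6), cursors c1@2 c2@3 c3@5, authorship ......
After op 3 (move_left): buffer="knpkmv" (len 6), cursors c1@1 c2@2 c3@4, authorship ......
After op 4 (delete): buffer="pmv" (len 3), cursors c1@0 c2@0 c3@1, authorship ...
After op 5 (move_left): buffer="pmv" (len 3), cursors c1@0 c2@0 c3@0, authorship ...

Answer: 0 0 0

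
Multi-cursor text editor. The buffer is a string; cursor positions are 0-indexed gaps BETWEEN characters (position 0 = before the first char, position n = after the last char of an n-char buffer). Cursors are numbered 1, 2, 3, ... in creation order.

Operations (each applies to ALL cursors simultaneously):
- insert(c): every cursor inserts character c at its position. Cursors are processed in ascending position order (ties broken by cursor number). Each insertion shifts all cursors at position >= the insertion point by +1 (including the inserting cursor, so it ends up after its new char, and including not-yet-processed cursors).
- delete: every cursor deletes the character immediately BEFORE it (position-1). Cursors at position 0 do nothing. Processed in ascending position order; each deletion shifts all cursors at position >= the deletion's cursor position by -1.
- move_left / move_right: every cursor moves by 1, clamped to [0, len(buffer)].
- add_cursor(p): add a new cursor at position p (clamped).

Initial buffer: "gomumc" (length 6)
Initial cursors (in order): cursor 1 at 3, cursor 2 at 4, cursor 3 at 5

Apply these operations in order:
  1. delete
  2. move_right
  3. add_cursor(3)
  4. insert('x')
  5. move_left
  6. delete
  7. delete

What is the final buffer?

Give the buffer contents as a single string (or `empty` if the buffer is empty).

After op 1 (delete): buffer="goc" (len 3), cursors c1@2 c2@2 c3@2, authorship ...
After op 2 (move_right): buffer="goc" (len 3), cursors c1@3 c2@3 c3@3, authorship ...
After op 3 (add_cursor(3)): buffer="goc" (len 3), cursors c1@3 c2@3 c3@3 c4@3, authorship ...
After op 4 (insert('x')): buffer="gocxxxx" (len 7), cursors c1@7 c2@7 c3@7 c4@7, authorship ...1234
After op 5 (move_left): buffer="gocxxxx" (len 7), cursors c1@6 c2@6 c3@6 c4@6, authorship ...1234
After op 6 (delete): buffer="gox" (len 3), cursors c1@2 c2@2 c3@2 c4@2, authorship ..4
After op 7 (delete): buffer="x" (len 1), cursors c1@0 c2@0 c3@0 c4@0, authorship 4

Answer: x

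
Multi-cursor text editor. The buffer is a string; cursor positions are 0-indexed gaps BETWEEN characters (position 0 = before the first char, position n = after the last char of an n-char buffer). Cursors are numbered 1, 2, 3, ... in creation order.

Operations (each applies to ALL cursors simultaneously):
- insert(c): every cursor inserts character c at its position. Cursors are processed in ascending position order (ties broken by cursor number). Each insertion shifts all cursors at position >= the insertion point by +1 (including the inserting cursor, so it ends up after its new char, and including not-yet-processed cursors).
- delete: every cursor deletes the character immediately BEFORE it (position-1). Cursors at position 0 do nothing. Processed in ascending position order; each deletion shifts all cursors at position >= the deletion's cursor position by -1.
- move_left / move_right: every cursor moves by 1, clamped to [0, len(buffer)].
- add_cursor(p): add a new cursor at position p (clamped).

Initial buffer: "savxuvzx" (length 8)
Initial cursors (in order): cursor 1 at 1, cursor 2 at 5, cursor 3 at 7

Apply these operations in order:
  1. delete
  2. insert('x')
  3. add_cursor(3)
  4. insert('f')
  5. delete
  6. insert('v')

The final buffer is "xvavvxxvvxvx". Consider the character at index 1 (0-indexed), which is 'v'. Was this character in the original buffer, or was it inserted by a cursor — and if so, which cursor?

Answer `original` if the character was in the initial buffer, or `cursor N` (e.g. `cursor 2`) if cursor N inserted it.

Answer: cursor 1

Derivation:
After op 1 (delete): buffer="avxvx" (len 5), cursors c1@0 c2@3 c3@4, authorship .....
After op 2 (insert('x')): buffer="xavxxvxx" (len 8), cursors c1@1 c2@5 c3@7, authorship 1...2.3.
After op 3 (add_cursor(3)): buffer="xavxxvxx" (len 8), cursors c1@1 c4@3 c2@5 c3@7, authorship 1...2.3.
After op 4 (insert('f')): buffer="xfavfxxfvxfx" (len 12), cursors c1@2 c4@5 c2@8 c3@11, authorship 11..4.22.33.
After op 5 (delete): buffer="xavxxvxx" (len 8), cursors c1@1 c4@3 c2@5 c3@7, authorship 1...2.3.
After op 6 (insert('v')): buffer="xvavvxxvvxvx" (len 12), cursors c1@2 c4@5 c2@8 c3@11, authorship 11..4.22.33.
Authorship (.=original, N=cursor N): 1 1 . . 4 . 2 2 . 3 3 .
Index 1: author = 1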